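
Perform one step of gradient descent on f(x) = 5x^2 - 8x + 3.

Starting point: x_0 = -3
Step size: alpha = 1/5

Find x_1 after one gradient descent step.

f(x) = 5x^2 - 8x + 3
f'(x) = 10x - 8
f'(-3) = 10*-3 + (-8) = -38
x_1 = x_0 - alpha * f'(x_0) = -3 - 1/5 * -38 = 23/5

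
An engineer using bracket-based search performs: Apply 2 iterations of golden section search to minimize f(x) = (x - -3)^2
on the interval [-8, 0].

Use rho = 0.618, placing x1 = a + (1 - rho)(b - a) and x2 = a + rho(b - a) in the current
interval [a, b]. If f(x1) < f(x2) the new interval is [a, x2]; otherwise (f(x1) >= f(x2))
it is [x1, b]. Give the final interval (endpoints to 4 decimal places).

Golden section search for min of f(x) = (x - -3)^2 on [-8, 0].
Each step: x1 = a + (1 - rho)(b - a), x2 = a + rho(b - a); if f(x1) < f(x2) keep [a, x2], otherwise keep [x1, b].
Step 1: [-8.0000, 0.0000], x1=-4.9440 (f=3.7791), x2=-3.0560 (f=0.0031); f(x1) > f(x2) => keep [-4.9440, 0.0000]
Step 2: [-4.9440, 0.0000], x1=-3.0554 (f=0.0031), x2=-1.8886 (f=1.2352); f(x1) < f(x2) => keep [-4.9440, -1.8886]
Final interval: [-4.9440, -1.8886]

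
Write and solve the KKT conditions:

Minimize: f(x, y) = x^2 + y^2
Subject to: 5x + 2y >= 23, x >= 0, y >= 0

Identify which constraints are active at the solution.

KKT conditions for min x^2 + y^2 s.t. 5x + 2y >= 23, x >= 0, y >= 0:
Stationarity: 2x = mu*5 + mu_x, 2y = mu*2 + mu_y, with mu, mu_x, mu_y >= 0
Complementary slackness: mu*(5x + 2y - 23) = 0, mu_x*x = 0, mu_y*y = 0
(0, 0) is infeasible (5*0 + 2*0 < 23), so if mu = 0 stationarity would force x = mu_x/2 >= 0, y = mu_y/2 >= 0 with mu_x*x = mu_y*y = 0, i.e. x = y = 0: contradiction. Hence mu > 0 and 5x + 2y = 23 is active.
Try x > 0, y > 0 (so mu_x = mu_y = 0): x = 5*mu/2, y = 2*mu/2
Substitute: 5*(5*mu/2) + 2*(2*mu/2) = 23
  mu*29/2 = 23 => mu = 46/29
x* = 115/29 > 0, y* = 46/29 > 0, consistent with mu_x = mu_y = 0.
f is convex and the constraints are linear, so this KKT point is the global minimum.
f* = 529/29
Active constraints: 5x + 2y >= 23 (holds with equality, mu = 46/29 > 0); x >= 0 and y >= 0 are inactive (mu_x = mu_y = 0).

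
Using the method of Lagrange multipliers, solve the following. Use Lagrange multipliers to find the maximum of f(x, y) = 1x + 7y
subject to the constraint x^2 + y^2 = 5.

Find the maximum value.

Set up Lagrange conditions: grad f = lambda * grad g
  1 = 2*lambda*x
  7 = 2*lambda*y
From these: x/y = 1/7, so x = 1t, y = 7t for some t.
Substitute into constraint: (1t)^2 + (7t)^2 = 5
  t^2 * 50 = 5
  t = sqrt(5/50)
Maximum = 1*x + 7*y = (1^2 + 7^2)*t = 50 * sqrt(5/50) = sqrt(250)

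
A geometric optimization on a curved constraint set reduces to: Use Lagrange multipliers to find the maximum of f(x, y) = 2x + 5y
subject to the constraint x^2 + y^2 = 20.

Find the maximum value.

Set up Lagrange conditions: grad f = lambda * grad g
  2 = 2*lambda*x
  5 = 2*lambda*y
From these: x/y = 2/5, so x = 2t, y = 5t for some t.
Substitute into constraint: (2t)^2 + (5t)^2 = 20
  t^2 * 29 = 20
  t = sqrt(20/29)
Maximum = 2*x + 5*y = (2^2 + 5^2)*t = 29 * sqrt(20/29) = sqrt(580)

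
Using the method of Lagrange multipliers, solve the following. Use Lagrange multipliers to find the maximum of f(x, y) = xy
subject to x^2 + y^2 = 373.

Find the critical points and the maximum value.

Lagrange conditions: y = 2*lambda*x and x = 2*lambda*y
If x = 0 then y = 0, violating the constraint, so x, y != 0.
Dividing: y/x = x/y => x^2 = y^2 => y = x or y = -x
Constraint: 2x^2 = 373 => x^2 = 373/2 => x = +/-sqrt(373/2)
Critical points: (sqrt(373/2), sqrt(373/2)), (-sqrt(373/2), -sqrt(373/2)), (sqrt(373/2), -sqrt(373/2)), (-sqrt(373/2), sqrt(373/2))
  y = x:  xy = x^2 = 373/2  at (sqrt(373/2), sqrt(373/2)) and (-sqrt(373/2), -sqrt(373/2))
  y = -x: xy = -x^2 = -373/2 at (sqrt(373/2), -sqrt(373/2)) and (-sqrt(373/2), sqrt(373/2))
Maximum xy = 373/2 at (sqrt(373/2), sqrt(373/2)) and (-sqrt(373/2), -sqrt(373/2))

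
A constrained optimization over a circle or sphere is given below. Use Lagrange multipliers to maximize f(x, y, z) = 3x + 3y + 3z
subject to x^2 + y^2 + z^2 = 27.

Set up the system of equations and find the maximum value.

Lagrange conditions: 3 = 2*lambda*x, 3 = 2*lambda*y, 3 = 2*lambda*z
So x:3 = y:3 = z:3, i.e. x = 3t, y = 3t, z = 3t
Constraint: t^2*(3^2 + 3^2 + 3^2) = 27
  t^2 * 27 = 27  =>  t = sqrt(1)
Maximum = 3*3t + 3*3t + 3*3t = 27*sqrt(1) = 27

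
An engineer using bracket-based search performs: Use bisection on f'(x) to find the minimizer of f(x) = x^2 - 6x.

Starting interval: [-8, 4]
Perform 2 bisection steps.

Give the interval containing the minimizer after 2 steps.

Finding critical point of f(x) = x^2 - 6x using bisection on f'(x) = 2x + -6.
f'(x) = 0 when x = 3.
Starting interval: [-8, 4]
Step 1: mid = -2, f'(mid) = -10, new interval = [-2, 4]
Step 2: mid = 1, f'(mid) = -4, new interval = [1, 4]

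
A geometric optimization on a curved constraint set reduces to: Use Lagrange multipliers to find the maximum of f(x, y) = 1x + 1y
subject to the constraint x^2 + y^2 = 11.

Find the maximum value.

Set up Lagrange conditions: grad f = lambda * grad g
  1 = 2*lambda*x
  1 = 2*lambda*y
From these: x/y = 1/1, so x = 1t, y = 1t for some t.
Substitute into constraint: (1t)^2 + (1t)^2 = 11
  t^2 * 2 = 11
  t = sqrt(11/2)
Maximum = 1*x + 1*y = (1^2 + 1^2)*t = 2 * sqrt(11/2) = sqrt(22)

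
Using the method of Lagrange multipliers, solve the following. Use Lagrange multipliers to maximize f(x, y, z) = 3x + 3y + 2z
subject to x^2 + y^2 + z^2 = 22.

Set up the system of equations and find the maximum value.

Lagrange conditions: 3 = 2*lambda*x, 3 = 2*lambda*y, 2 = 2*lambda*z
So x:3 = y:3 = z:2, i.e. x = 3t, y = 3t, z = 2t
Constraint: t^2*(3^2 + 3^2 + 2^2) = 22
  t^2 * 22 = 22  =>  t = sqrt(1)
Maximum = 3*3t + 3*3t + 2*2t = 22*sqrt(1) = 22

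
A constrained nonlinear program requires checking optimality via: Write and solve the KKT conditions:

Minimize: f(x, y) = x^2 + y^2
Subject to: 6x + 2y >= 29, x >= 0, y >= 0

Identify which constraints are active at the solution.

KKT conditions for min x^2 + y^2 s.t. 6x + 2y >= 29, x >= 0, y >= 0:
Stationarity: 2x = mu*6 + mu_x, 2y = mu*2 + mu_y, with mu, mu_x, mu_y >= 0
Complementary slackness: mu*(6x + 2y - 29) = 0, mu_x*x = 0, mu_y*y = 0
(0, 0) is infeasible (6*0 + 2*0 < 29), so if mu = 0 stationarity would force x = mu_x/2 >= 0, y = mu_y/2 >= 0 with mu_x*x = mu_y*y = 0, i.e. x = y = 0: contradiction. Hence mu > 0 and 6x + 2y = 29 is active.
Try x > 0, y > 0 (so mu_x = mu_y = 0): x = 6*mu/2, y = 2*mu/2
Substitute: 6*(6*mu/2) + 2*(2*mu/2) = 29
  mu*40/2 = 29 => mu = 29/20
x* = 87/20 > 0, y* = 29/20 > 0, consistent with mu_x = mu_y = 0.
f is convex and the constraints are linear, so this KKT point is the global minimum.
f* = 841/40
Active constraints: 6x + 2y >= 29 (holds with equality, mu = 29/20 > 0); x >= 0 and y >= 0 are inactive (mu_x = mu_y = 0).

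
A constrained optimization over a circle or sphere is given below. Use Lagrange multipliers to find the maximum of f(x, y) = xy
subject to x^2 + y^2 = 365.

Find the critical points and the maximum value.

Lagrange conditions: y = 2*lambda*x and x = 2*lambda*y
If x = 0 then y = 0, violating the constraint, so x, y != 0.
Dividing: y/x = x/y => x^2 = y^2 => y = x or y = -x
Constraint: 2x^2 = 365 => x^2 = 365/2 => x = +/-sqrt(365/2)
Critical points: (sqrt(365/2), sqrt(365/2)), (-sqrt(365/2), -sqrt(365/2)), (sqrt(365/2), -sqrt(365/2)), (-sqrt(365/2), sqrt(365/2))
  y = x:  xy = x^2 = 365/2  at (sqrt(365/2), sqrt(365/2)) and (-sqrt(365/2), -sqrt(365/2))
  y = -x: xy = -x^2 = -365/2 at (sqrt(365/2), -sqrt(365/2)) and (-sqrt(365/2), sqrt(365/2))
Maximum xy = 365/2 at (sqrt(365/2), sqrt(365/2)) and (-sqrt(365/2), -sqrt(365/2))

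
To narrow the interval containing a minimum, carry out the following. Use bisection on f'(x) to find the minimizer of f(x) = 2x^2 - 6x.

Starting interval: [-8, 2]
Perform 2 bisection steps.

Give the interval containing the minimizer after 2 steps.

Finding critical point of f(x) = 2x^2 - 6x using bisection on f'(x) = 4x + -6.
f'(x) = 0 when x = 3/2.
Starting interval: [-8, 2]
Step 1: mid = -3, f'(mid) = -18, new interval = [-3, 2]
Step 2: mid = -1/2, f'(mid) = -8, new interval = [-1/2, 2]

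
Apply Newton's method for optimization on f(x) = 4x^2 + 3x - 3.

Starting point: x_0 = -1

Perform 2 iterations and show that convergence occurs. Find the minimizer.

f(x) = 4x^2 + 3x - 3, f'(x) = 8x + (3), f''(x) = 8
Step 1: f'(-1) = -5, x_1 = -1 - -5/8 = -3/8
Step 2: f'(-3/8) = 0, x_2 = -3/8 (converged)
Newton's method converges in 1 step for quadratics.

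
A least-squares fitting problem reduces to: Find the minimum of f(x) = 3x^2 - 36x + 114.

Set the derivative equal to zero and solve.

f(x) = 3x^2 - 36x + 114
f'(x) = 6x + (-36) = 0
x = 36/6 = 6
f(6) = 6
Since f''(x) = 6 > 0, this is a minimum.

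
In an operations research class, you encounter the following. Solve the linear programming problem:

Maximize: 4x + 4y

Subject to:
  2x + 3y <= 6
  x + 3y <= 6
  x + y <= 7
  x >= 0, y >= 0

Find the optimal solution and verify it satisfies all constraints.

Feasible vertices: (0, 0), (0, 2), (3, 0)
Objective 4x + 4y at each vertex:
  (0, 0): 0
  (0, 2): 8
  (3, 0): 12
Maximum is 12 at (3, 0).
Verify constraints at (x, y) = (3, 0):
  2*3 + 3*0 = 6 <= 6 (active)
  1*3 + 3*0 = 3 <= 6
  1*3 + 1*0 = 3 <= 7
  x = 3 >= 0, y = 0 >= 0. All constraints satisfied.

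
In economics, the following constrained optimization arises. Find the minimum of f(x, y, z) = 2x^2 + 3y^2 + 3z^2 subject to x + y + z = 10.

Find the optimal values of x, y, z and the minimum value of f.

Using Lagrange multipliers on f = 2x^2 + 3y^2 + 3z^2 with constraint x + y + z = 10:
Conditions: 2*2*x = lambda, 2*3*y = lambda, 2*3*z = lambda
So x = lambda/4, y = lambda/6, z = lambda/6
Substituting into constraint: lambda * (7/12) = 10
lambda = 120/7
x = 30/7, y = 20/7, z = 20/7
Minimum value = 600/7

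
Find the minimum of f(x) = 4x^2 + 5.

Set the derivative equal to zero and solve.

f(x) = 4x^2 + 5
f'(x) = 8x + (0) = 0
x = 0/8 = 0
f(0) = 5
Since f''(x) = 8 > 0, this is a minimum.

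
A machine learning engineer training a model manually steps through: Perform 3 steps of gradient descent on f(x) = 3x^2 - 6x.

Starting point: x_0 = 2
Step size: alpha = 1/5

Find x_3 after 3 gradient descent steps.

f(x) = 3x^2 - 6x, f'(x) = 6x + (-6)
Step 1: f'(2) = 6, x_1 = 2 - 1/5 * 6 = 4/5
Step 2: f'(4/5) = -6/5, x_2 = 4/5 - 1/5 * -6/5 = 26/25
Step 3: f'(26/25) = 6/25, x_3 = 26/25 - 1/5 * 6/25 = 124/125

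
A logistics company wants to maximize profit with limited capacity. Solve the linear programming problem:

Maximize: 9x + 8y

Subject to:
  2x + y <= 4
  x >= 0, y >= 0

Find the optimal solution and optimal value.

The feasible region has vertices at [(0, 0), (2, 0), (0, 4)].
Checking objective 9x + 8y at each vertex:
  (0, 0): 9*0 + 8*0 = 0
  (2, 0): 9*2 + 8*0 = 18
  (0, 4): 9*0 + 8*4 = 32
Maximum is 32 at (0, 4).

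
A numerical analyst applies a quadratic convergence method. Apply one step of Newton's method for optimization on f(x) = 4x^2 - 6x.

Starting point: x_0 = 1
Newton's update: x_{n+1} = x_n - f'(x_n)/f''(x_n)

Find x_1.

f(x) = 4x^2 - 6x
f'(x) = 8x + (-6), f''(x) = 8
Newton step: x_1 = x_0 - f'(x_0)/f''(x_0)
f'(1) = 2
x_1 = 1 - 2/8 = 3/4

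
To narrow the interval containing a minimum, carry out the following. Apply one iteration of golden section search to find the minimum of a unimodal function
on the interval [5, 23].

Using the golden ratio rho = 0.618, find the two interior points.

Golden section search on [5, 23].
Golden ratio rho = 0.618 (approx).
Interior points:
  x_1 = 5 + (1-0.618)*18 = 11.8760
  x_2 = 5 + 0.618*18 = 16.1240
Compare f(x_1) and f(x_2) to determine which subinterval to keep.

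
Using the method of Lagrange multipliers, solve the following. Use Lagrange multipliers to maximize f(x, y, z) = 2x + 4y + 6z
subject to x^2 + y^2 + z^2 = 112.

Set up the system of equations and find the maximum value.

Lagrange conditions: 2 = 2*lambda*x, 4 = 2*lambda*y, 6 = 2*lambda*z
So x:2 = y:4 = z:6, i.e. x = 2t, y = 4t, z = 6t
Constraint: t^2*(2^2 + 4^2 + 6^2) = 112
  t^2 * 56 = 112  =>  t = sqrt(2)
Maximum = 2*2t + 4*4t + 6*6t = 56*sqrt(2) = sqrt(6272)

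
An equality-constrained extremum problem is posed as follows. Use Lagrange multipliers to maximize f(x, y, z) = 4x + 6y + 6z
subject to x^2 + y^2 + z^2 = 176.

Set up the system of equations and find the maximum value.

Lagrange conditions: 4 = 2*lambda*x, 6 = 2*lambda*y, 6 = 2*lambda*z
So x:4 = y:6 = z:6, i.e. x = 4t, y = 6t, z = 6t
Constraint: t^2*(4^2 + 6^2 + 6^2) = 176
  t^2 * 88 = 176  =>  t = sqrt(2)
Maximum = 4*4t + 6*6t + 6*6t = 88*sqrt(2) = sqrt(15488)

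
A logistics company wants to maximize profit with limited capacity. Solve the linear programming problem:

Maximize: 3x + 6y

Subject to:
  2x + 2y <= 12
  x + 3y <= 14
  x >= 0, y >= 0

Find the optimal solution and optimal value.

Feasible vertices: (0, 0), (0, 14/3), (2, 4), (6, 0)
Objective 3x + 6y at each:
  (0, 0): 0
  (0, 14/3): 28
  (2, 4): 30
  (6, 0): 18
Maximum is 30 at (2, 4).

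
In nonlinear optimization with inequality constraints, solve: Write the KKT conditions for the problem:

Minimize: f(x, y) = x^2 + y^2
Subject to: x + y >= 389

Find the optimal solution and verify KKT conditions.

KKT conditions for min x^2 + y^2 s.t. x + y >= 389:
Stationarity: 2x = mu, 2y = mu
So x = y = mu/2.
Complementary slackness: mu*(x + y - 389) = 0
Primal feasibility: x + y >= 389; dual feasibility: mu >= 0
If mu = 0 then x = y = 0, but 0 + 0 < 389 is infeasible, so the constraint is active.
Constraint active: x + y = 2*(mu/2) = 389 => mu = 389
x = y = 389/2, f = 151321/2
Verify: stationarity 2*(389/2) = 389 = mu; primal 389/2 + 389/2 = 389 >= 389; dual mu = 389 >= 0; complementary slackness 389*(389 - 389) = 0. All KKT conditions hold.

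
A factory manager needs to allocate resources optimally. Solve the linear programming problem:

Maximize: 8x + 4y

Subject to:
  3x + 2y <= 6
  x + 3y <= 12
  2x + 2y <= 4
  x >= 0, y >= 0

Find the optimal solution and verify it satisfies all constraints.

Feasible vertices: (0, 0), (0, 2), (2, 0)
Objective 8x + 4y at each vertex:
  (0, 0): 0
  (0, 2): 8
  (2, 0): 16
Maximum is 16 at (2, 0).
Verify constraints at (x, y) = (2, 0):
  3*2 + 2*0 = 6 <= 6 (active)
  1*2 + 3*0 = 2 <= 12
  2*2 + 2*0 = 4 <= 4 (active)
  x = 2 >= 0, y = 0 >= 0. All constraints satisfied.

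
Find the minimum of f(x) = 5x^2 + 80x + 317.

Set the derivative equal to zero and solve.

f(x) = 5x^2 + 80x + 317
f'(x) = 10x + (80) = 0
x = -80/10 = -8
f(-8) = -3
Since f''(x) = 10 > 0, this is a minimum.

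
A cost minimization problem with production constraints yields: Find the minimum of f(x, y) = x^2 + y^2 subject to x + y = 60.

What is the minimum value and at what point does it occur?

Substitute y = 60 - x into f(x,y) = x^2 + y^2:
g(x) = x^2 + (60 - x)^2 = 2x^2 - 120x + 3600
g'(x) = 4x - 120 = 0  =>  x = 30
y = 60 - 30 = 30
Minimum value = 30^2 + 30^2 = 1800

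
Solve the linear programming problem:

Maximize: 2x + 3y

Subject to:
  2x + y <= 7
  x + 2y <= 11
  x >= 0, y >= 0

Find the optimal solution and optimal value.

Feasible vertices: (0, 0), (0, 11/2), (1, 5), (7/2, 0)
Objective 2x + 3y at each:
  (0, 0): 0
  (0, 11/2): 33/2
  (1, 5): 17
  (7/2, 0): 7
Maximum is 17 at (1, 5).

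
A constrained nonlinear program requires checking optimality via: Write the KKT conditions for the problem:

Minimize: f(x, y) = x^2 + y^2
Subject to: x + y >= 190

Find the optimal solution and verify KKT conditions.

KKT conditions for min x^2 + y^2 s.t. x + y >= 190:
Stationarity: 2x = mu, 2y = mu
So x = y = mu/2.
Complementary slackness: mu*(x + y - 190) = 0
Primal feasibility: x + y >= 190; dual feasibility: mu >= 0
If mu = 0 then x = y = 0, but 0 + 0 < 190 is infeasible, so the constraint is active.
Constraint active: x + y = 2*(mu/2) = 190 => mu = 190
x = y = 95, f = 18050
Verify: stationarity 2*95 = 190 = mu; primal 95 + 95 = 190 >= 190; dual mu = 190 >= 0; complementary slackness 190*(190 - 190) = 0. All KKT conditions hold.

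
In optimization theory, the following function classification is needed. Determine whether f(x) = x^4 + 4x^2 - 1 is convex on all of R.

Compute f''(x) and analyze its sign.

f(x) = x^4 + 4x^2 - 1
f'(x) = 4x^3 + 8x
f''(x) = 12x^2 + 8
f''(x) = 12x^2 + 8 >= 8 > 0 for all x
Therefore, f is convex on R.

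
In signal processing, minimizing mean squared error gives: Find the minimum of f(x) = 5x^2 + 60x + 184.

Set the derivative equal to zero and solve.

f(x) = 5x^2 + 60x + 184
f'(x) = 10x + (60) = 0
x = -60/10 = -6
f(-6) = 4
Since f''(x) = 10 > 0, this is a minimum.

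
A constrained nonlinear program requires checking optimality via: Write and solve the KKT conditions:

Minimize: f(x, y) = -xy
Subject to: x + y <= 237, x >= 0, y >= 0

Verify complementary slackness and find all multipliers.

Problem: min -xy s.t. x + y <= 237 (multiplier lambda), x >= 0 (mu_x), y >= 0 (mu_y)
KKT stationarity: -y + lambda - mu_x = 0, -x + lambda - mu_y = 0, with lambda, mu_x, mu_y >= 0
Complementary slackness: lambda*(x + y - 237) = 0, mu_x*x = 0, mu_y*y = 0
If lambda = 0: y = -mu_x <= 0 and x = -mu_y <= 0 force x = y = 0 with f = 0; but x = y = 237/2 is feasible with f = -56169/4 < 0, so this is not the minimum. Hence lambda > 0 and x + y = 237.
Try x > 0, y > 0 (so mu_x = mu_y = 0): y = lambda, x = lambda => x = y = lambda
x + y = 237 => 2*lambda = 237 => lambda = 237/2
x* = y* = 237/2 > 0, consistent with mu_x = mu_y = 0.
(Any feasible point with x = 0 or y = 0 has f = 0 > -56169/4, so the minimum is not on those boundaries.)
min(-xy) = -56169/4 (i.e. max xy = 56169/4)
Multipliers: lambda = 237/2, mu_x = 0, mu_y = 0
Complementary slackness: lambda*(x + y - 237) = 237/2*(237/2 + 237/2 - 237) = 0, mu_x*x = 0*237/2 = 0, mu_y*y = 0*237/2 = 0. Satisfied.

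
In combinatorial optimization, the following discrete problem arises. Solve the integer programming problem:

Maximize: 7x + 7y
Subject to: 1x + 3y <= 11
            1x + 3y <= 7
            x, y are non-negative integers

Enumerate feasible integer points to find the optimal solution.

Constraint 1: 1x + 3y <= 11
Constraint 2: 1x + 3y <= 7
Feasible x range (need y >= 0): 0 <= x <= min(11/1, 7/1) => x in {0, ..., 7}.
Enumerate feasible integer points row by row (the coefficient of y is 7 > 0, so for each x the largest feasible y gives the best value):
  x = 0: y <= min((11 - 1*0)/3, (7 - 1*0)/3) => y in {0, ..., 2}; best 7*0 + 7*2 = 14
  x = 1: y <= min((11 - 1*1)/3, (7 - 1*1)/3) => y in {0, ..., 2}; best 7*1 + 7*2 = 21
  x = 2: y <= min((11 - 1*2)/3, (7 - 1*2)/3) => y in {0, ..., 1}; best 7*2 + 7*1 = 21
  x = 3: y <= min((11 - 1*3)/3, (7 - 1*3)/3) => y in {0, ..., 1}; best 7*3 + 7*1 = 28
  x = 4: y <= min((11 - 1*4)/3, (7 - 1*4)/3) => y in {0, ..., 1}; best 7*4 + 7*1 = 35
  x = 5: y <= min((11 - 1*5)/3, (7 - 1*5)/3) => y in {0}; best 7*5 + 7*0 = 35
  x = 6: y <= min((11 - 1*6)/3, (7 - 1*6)/3) => y in {0}; best 7*6 + 7*0 = 42
  x = 7: y <= min((11 - 1*7)/3, (7 - 1*7)/3) => y in {0}; best 7*7 + 7*0 = 49
The maximum 7x + 7y = 49 is achieved at x = 7, y = 0.
Check: 1*7 + 3*0 = 7 <= 11 and 1*7 + 3*0 = 7 <= 7.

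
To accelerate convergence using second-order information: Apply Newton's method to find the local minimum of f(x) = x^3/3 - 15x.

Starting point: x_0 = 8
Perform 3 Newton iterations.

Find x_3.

f(x) = x^3/3 - 15x
f'(x) = x^2 - 15, f''(x) = 2x
Newton update: x_{n+1} = x_n - (x_n^2 - 15)/(2*x_n)
Step 1: x_0 = 8, f'=49, f''=16, x_1 = 79/16
Step 2: x_1 = 79/16, f'=2401/256, f''=79/8, x_2 = 10081/2528
Step 3: x_2 = 10081/2528, f'=5764801/6390784, f''=10081/1264, x_3 = 197488321/50969536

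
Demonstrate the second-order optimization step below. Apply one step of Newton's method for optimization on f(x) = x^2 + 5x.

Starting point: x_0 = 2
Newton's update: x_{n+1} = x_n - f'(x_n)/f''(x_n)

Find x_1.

f(x) = x^2 + 5x
f'(x) = 2x + (5), f''(x) = 2
Newton step: x_1 = x_0 - f'(x_0)/f''(x_0)
f'(2) = 9
x_1 = 2 - 9/2 = -5/2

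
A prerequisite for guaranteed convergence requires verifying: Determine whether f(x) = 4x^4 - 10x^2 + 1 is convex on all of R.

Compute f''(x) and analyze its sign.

f(x) = 4x^4 - 10x^2 + 1
f'(x) = 16x^3 + -20x
f''(x) = 48x^2 + -20
f''(0) = -20 < 0, so not convex near x = 0
Therefore, f is not globally convex on R.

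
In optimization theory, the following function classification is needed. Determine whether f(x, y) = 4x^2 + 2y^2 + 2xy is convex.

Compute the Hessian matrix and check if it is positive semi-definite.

f(x,y) = 4x^2 + 2y^2 + 2xy
Hessian H = [[8, 2], [2, 4]]
trace(H) = 12, det(H) = 28
Eigenvalues: (12 +/- sqrt(32)) / 2 = 8.828, 3.172
Since both eigenvalues > 0, f is convex.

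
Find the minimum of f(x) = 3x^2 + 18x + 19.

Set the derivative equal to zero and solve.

f(x) = 3x^2 + 18x + 19
f'(x) = 6x + (18) = 0
x = -18/6 = -3
f(-3) = -8
Since f''(x) = 6 > 0, this is a minimum.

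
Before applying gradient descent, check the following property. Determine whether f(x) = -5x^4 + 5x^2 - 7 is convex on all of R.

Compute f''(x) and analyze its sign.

f(x) = -5x^4 + 5x^2 - 7
f'(x) = -20x^3 + 10x
f''(x) = -60x^2 + 10
f''(x) = -60x^2 + 10 -> -inf as |x| -> inf
Therefore, f is not globally convex on R.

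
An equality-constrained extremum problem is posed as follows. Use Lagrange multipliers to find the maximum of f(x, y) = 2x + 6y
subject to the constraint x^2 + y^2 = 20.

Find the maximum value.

Set up Lagrange conditions: grad f = lambda * grad g
  2 = 2*lambda*x
  6 = 2*lambda*y
From these: x/y = 2/6, so x = 2t, y = 6t for some t.
Substitute into constraint: (2t)^2 + (6t)^2 = 20
  t^2 * 40 = 20
  t = sqrt(20/40)
Maximum = 2*x + 6*y = (2^2 + 6^2)*t = 40 * sqrt(20/40) = sqrt(800)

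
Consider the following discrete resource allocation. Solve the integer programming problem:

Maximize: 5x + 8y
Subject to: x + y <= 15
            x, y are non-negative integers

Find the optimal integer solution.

Objective: 5x + 8y, constraint: x + y <= 15
Coefficient of y is 8 > coefficient of x is 5, so allocate the entire budget to y.
Optimal: x = 0, y = 15, value = 120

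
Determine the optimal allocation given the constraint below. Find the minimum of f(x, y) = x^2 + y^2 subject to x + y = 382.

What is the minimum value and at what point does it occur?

Substitute y = 382 - x into f(x,y) = x^2 + y^2:
g(x) = x^2 + (382 - x)^2 = 2x^2 - 764x + 145924
g'(x) = 4x - 764 = 0  =>  x = 191
y = 382 - 191 = 191
Minimum value = 191^2 + 191^2 = 72962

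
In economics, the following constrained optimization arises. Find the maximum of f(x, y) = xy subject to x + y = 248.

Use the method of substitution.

Substitute y = 248 - x into f(x,y) = xy:
g(x) = x(248 - x) = 248x - x^2
g'(x) = 248 - 2x = 0  =>  x = 124
y = 248 - 124 = 124
Maximum value = 124 * 124 = 15376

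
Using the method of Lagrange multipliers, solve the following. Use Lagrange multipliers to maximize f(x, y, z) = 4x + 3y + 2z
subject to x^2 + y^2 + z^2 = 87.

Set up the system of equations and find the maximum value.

Lagrange conditions: 4 = 2*lambda*x, 3 = 2*lambda*y, 2 = 2*lambda*z
So x:4 = y:3 = z:2, i.e. x = 4t, y = 3t, z = 2t
Constraint: t^2*(4^2 + 3^2 + 2^2) = 87
  t^2 * 29 = 87  =>  t = sqrt(3)
Maximum = 4*4t + 3*3t + 2*2t = 29*sqrt(3) = sqrt(2523)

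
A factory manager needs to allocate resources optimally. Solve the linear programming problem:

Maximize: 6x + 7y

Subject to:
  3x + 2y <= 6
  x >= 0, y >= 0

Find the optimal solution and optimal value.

The feasible region has vertices at [(0, 0), (2, 0), (0, 3)].
Checking objective 6x + 7y at each vertex:
  (0, 0): 6*0 + 7*0 = 0
  (2, 0): 6*2 + 7*0 = 12
  (0, 3): 6*0 + 7*3 = 21
Maximum is 21 at (0, 3).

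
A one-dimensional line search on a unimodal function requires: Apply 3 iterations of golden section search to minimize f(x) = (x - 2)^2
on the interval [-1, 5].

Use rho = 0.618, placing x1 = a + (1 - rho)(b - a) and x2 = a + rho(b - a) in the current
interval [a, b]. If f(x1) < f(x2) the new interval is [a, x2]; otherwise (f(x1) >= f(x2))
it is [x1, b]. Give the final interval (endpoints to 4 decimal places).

Golden section search for min of f(x) = (x - 2)^2 on [-1, 5].
Each step: x1 = a + (1 - rho)(b - a), x2 = a + rho(b - a); if f(x1) < f(x2) keep [a, x2], otherwise keep [x1, b].
Step 1: [-1.0000, 5.0000], x1=1.2920 (f=0.5013), x2=2.7080 (f=0.5013); f(x1) = f(x2) (tie, not '<') => keep [1.2920, 5.0000]
Step 2: [1.2920, 5.0000], x1=2.7085 (f=0.5019), x2=3.5835 (f=2.5076); f(x1) < f(x2) => keep [1.2920, 3.5835]
Step 3: [1.2920, 3.5835], x1=2.1674 (f=0.0280), x2=2.7082 (f=0.5015); f(x1) < f(x2) => keep [1.2920, 2.7082]
Final interval: [1.2920, 2.7082]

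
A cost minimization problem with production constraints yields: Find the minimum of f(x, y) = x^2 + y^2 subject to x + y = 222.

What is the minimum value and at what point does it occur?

Substitute y = 222 - x into f(x,y) = x^2 + y^2:
g(x) = x^2 + (222 - x)^2 = 2x^2 - 444x + 49284
g'(x) = 4x - 444 = 0  =>  x = 111
y = 222 - 111 = 111
Minimum value = 111^2 + 111^2 = 24642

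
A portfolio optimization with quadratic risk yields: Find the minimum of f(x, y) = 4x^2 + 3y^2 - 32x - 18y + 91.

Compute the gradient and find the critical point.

f(x,y) = 4x^2 + 3y^2 - 32x - 18y + 91
df/dx = 8x + (-32) = 0  =>  x = 4
df/dy = 6y + (-18) = 0  =>  y = 3
f(4, 3) = 4*(4)^2 + 3*(3)^2 + -32*(4) + -18*(3) + 91 = 0
Hessian is diagonal with entries 8, 6 > 0, so this is a minimum.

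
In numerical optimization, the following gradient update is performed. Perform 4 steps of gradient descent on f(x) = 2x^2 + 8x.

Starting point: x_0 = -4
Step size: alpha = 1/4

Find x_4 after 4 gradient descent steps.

f(x) = 2x^2 + 8x, f'(x) = 4x + (8)
Step 1: f'(-4) = -8, x_1 = -4 - 1/4 * -8 = -2
Step 2: f'(-2) = 0, x_2 = -2 - 1/4 * 0 = -2
Step 3: f'(-2) = 0, x_3 = -2 - 1/4 * 0 = -2
Step 4: f'(-2) = 0, x_4 = -2 - 1/4 * 0 = -2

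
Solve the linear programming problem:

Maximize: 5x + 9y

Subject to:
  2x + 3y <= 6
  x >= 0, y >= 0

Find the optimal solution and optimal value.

The feasible region has vertices at [(0, 0), (3, 0), (0, 2)].
Checking objective 5x + 9y at each vertex:
  (0, 0): 5*0 + 9*0 = 0
  (3, 0): 5*3 + 9*0 = 15
  (0, 2): 5*0 + 9*2 = 18
Maximum is 18 at (0, 2).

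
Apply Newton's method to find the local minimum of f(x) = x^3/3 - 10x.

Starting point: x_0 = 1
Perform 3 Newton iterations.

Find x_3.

f(x) = x^3/3 - 10x
f'(x) = x^2 - 10, f''(x) = 2x
Newton update: x_{n+1} = x_n - (x_n^2 - 10)/(2*x_n)
Step 1: x_0 = 1, f'=-9, f''=2, x_1 = 11/2
Step 2: x_1 = 11/2, f'=81/4, f''=11, x_2 = 161/44
Step 3: x_2 = 161/44, f'=6561/1936, f''=161/22, x_3 = 45281/14168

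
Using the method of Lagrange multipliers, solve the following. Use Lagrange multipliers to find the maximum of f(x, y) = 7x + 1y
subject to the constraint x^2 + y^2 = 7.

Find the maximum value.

Set up Lagrange conditions: grad f = lambda * grad g
  7 = 2*lambda*x
  1 = 2*lambda*y
From these: x/y = 7/1, so x = 7t, y = 1t for some t.
Substitute into constraint: (7t)^2 + (1t)^2 = 7
  t^2 * 50 = 7
  t = sqrt(7/50)
Maximum = 7*x + 1*y = (7^2 + 1^2)*t = 50 * sqrt(7/50) = sqrt(350)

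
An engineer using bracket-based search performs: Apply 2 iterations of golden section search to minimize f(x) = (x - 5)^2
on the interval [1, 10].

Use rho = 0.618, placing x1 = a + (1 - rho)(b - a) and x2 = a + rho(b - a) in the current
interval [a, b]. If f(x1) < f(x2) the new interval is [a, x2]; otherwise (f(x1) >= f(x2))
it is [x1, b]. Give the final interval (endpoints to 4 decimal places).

Golden section search for min of f(x) = (x - 5)^2 on [1, 10].
Each step: x1 = a + (1 - rho)(b - a), x2 = a + rho(b - a); if f(x1) < f(x2) keep [a, x2], otherwise keep [x1, b].
Step 1: [1.0000, 10.0000], x1=4.4380 (f=0.3158), x2=6.5620 (f=2.4398); f(x1) < f(x2) => keep [1.0000, 6.5620]
Step 2: [1.0000, 6.5620], x1=3.1247 (f=3.5168), x2=4.4373 (f=0.3166); f(x1) > f(x2) => keep [3.1247, 6.5620]
Final interval: [3.1247, 6.5620]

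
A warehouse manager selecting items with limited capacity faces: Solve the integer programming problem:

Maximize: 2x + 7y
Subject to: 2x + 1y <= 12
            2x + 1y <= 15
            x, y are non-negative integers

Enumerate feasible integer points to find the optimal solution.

Constraint 1: 2x + 1y <= 12
Constraint 2: 2x + 1y <= 15
Feasible x range (need y >= 0): 0 <= x <= min(12/2, 15/2) => x in {0, ..., 6}.
Enumerate feasible integer points row by row (the coefficient of y is 7 > 0, so for each x the largest feasible y gives the best value):
  x = 0: y <= min((12 - 2*0)/1, (15 - 2*0)/1) => y in {0, ..., 12}; best 2*0 + 7*12 = 84
  x = 1: y <= min((12 - 2*1)/1, (15 - 2*1)/1) => y in {0, ..., 10}; best 2*1 + 7*10 = 72
  x = 2: y <= min((12 - 2*2)/1, (15 - 2*2)/1) => y in {0, ..., 8}; best 2*2 + 7*8 = 60
  x = 3: y <= min((12 - 2*3)/1, (15 - 2*3)/1) => y in {0, ..., 6}; best 2*3 + 7*6 = 48
  x = 4: y <= min((12 - 2*4)/1, (15 - 2*4)/1) => y in {0, ..., 4}; best 2*4 + 7*4 = 36
  x = 5: y <= min((12 - 2*5)/1, (15 - 2*5)/1) => y in {0, ..., 2}; best 2*5 + 7*2 = 24
  x = 6: y <= min((12 - 2*6)/1, (15 - 2*6)/1) => y in {0}; best 2*6 + 7*0 = 12
The maximum 2x + 7y = 84 is achieved at x = 0, y = 12.
Check: 2*0 + 1*12 = 12 <= 12 and 2*0 + 1*12 = 12 <= 15.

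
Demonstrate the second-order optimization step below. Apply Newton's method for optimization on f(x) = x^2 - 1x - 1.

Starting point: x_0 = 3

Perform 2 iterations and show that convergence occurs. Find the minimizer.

f(x) = x^2 - 1x - 1, f'(x) = 2x + (-1), f''(x) = 2
Step 1: f'(3) = 5, x_1 = 3 - 5/2 = 1/2
Step 2: f'(1/2) = 0, x_2 = 1/2 (converged)
Newton's method converges in 1 step for quadratics.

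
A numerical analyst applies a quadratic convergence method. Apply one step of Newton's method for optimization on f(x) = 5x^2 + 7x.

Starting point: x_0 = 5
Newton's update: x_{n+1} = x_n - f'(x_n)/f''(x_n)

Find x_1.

f(x) = 5x^2 + 7x
f'(x) = 10x + (7), f''(x) = 10
Newton step: x_1 = x_0 - f'(x_0)/f''(x_0)
f'(5) = 57
x_1 = 5 - 57/10 = -7/10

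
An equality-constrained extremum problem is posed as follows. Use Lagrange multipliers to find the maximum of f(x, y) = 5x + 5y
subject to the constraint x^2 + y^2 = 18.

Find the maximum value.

Set up Lagrange conditions: grad f = lambda * grad g
  5 = 2*lambda*x
  5 = 2*lambda*y
From these: x/y = 5/5, so x = 5t, y = 5t for some t.
Substitute into constraint: (5t)^2 + (5t)^2 = 18
  t^2 * 50 = 18
  t = sqrt(18/50)
Maximum = 5*x + 5*y = (5^2 + 5^2)*t = 50 * sqrt(18/50) = 30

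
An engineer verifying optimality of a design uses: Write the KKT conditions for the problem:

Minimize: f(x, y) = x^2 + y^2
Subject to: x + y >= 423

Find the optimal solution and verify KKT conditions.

KKT conditions for min x^2 + y^2 s.t. x + y >= 423:
Stationarity: 2x = mu, 2y = mu
So x = y = mu/2.
Complementary slackness: mu*(x + y - 423) = 0
Primal feasibility: x + y >= 423; dual feasibility: mu >= 0
If mu = 0 then x = y = 0, but 0 + 0 < 423 is infeasible, so the constraint is active.
Constraint active: x + y = 2*(mu/2) = 423 => mu = 423
x = y = 423/2, f = 178929/2
Verify: stationarity 2*(423/2) = 423 = mu; primal 423/2 + 423/2 = 423 >= 423; dual mu = 423 >= 0; complementary slackness 423*(423 - 423) = 0. All KKT conditions hold.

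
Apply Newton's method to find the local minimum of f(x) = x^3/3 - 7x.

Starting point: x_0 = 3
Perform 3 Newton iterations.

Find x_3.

f(x) = x^3/3 - 7x
f'(x) = x^2 - 7, f''(x) = 2x
Newton update: x_{n+1} = x_n - (x_n^2 - 7)/(2*x_n)
Step 1: x_0 = 3, f'=2, f''=6, x_1 = 8/3
Step 2: x_1 = 8/3, f'=1/9, f''=16/3, x_2 = 127/48
Step 3: x_2 = 127/48, f'=1/2304, f''=127/24, x_3 = 32257/12192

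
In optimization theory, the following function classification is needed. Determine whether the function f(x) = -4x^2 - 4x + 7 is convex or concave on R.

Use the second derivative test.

f(x) = -4x^2 - 4x + 7
f'(x) = -8x - 4
f''(x) = -8
Since f''(x) = -8 < 0 for all x, f is concave on R.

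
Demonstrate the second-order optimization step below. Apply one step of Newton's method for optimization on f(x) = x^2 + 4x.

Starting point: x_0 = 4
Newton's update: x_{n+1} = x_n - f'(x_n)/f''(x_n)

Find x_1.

f(x) = x^2 + 4x
f'(x) = 2x + (4), f''(x) = 2
Newton step: x_1 = x_0 - f'(x_0)/f''(x_0)
f'(4) = 12
x_1 = 4 - 12/2 = -2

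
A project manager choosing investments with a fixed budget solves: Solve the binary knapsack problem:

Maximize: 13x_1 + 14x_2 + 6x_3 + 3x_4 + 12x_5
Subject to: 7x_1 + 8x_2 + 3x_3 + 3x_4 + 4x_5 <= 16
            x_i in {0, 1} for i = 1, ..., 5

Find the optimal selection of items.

Items: item 1 (v=13, w=7), item 2 (v=14, w=8), item 3 (v=6, w=3), item 4 (v=3, w=3), item 5 (v=12, w=4)
Capacity: 16
Checking all 32 subsets (w = total weight, v = total value):
  {}: w = 0, v = 0
  {1}: w = 7, v = 13
  {2}: w = 8, v = 14
  {3}: w = 3, v = 6
  {4}: w = 3, v = 3
  {5}: w = 4, v = 12
  {1, 2}: w = 15, v = 27
  {1, 3}: w = 10, v = 19
  {1, 4}: w = 10, v = 16
  {1, 5}: w = 11, v = 25
  {2, 3}: w = 11, v = 20
  {2, 4}: w = 11, v = 17
  {2, 5}: w = 12, v = 26
  {3, 4}: w = 6, v = 9
  {3, 5}: w = 7, v = 18
  {4, 5}: w = 7, v = 15
  {1, 2, 3}: w = 18 > 16, infeasible
  {1, 2, 4}: w = 18 > 16, infeasible
  {1, 2, 5}: w = 19 > 16, infeasible
  {1, 3, 4}: w = 13, v = 22
  {1, 3, 5}: w = 14, v = 31
  {1, 4, 5}: w = 14, v = 28
  {2, 3, 4}: w = 14, v = 23
  {2, 3, 5}: w = 15, v = 32
  {2, 4, 5}: w = 15, v = 29
  {3, 4, 5}: w = 10, v = 21
  {1, 2, 3, 4}: w = 21 > 16, infeasible
  {1, 2, 3, 5}: w = 22 > 16, infeasible
  {1, 2, 4, 5}: w = 22 > 16, infeasible
  {1, 3, 4, 5}: w = 17 > 16, infeasible
  {2, 3, 4, 5}: w = 18 > 16, infeasible
  {1, 2, 3, 4, 5}: w = 25 > 16, infeasible
Best feasible subset: items [2, 3, 5]
Total weight: 15 <= 16, total value: 32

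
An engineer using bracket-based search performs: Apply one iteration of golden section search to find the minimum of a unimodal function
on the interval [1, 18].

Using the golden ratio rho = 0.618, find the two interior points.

Golden section search on [1, 18].
Golden ratio rho = 0.618 (approx).
Interior points:
  x_1 = 1 + (1-0.618)*17 = 7.4940
  x_2 = 1 + 0.618*17 = 11.5060
Compare f(x_1) and f(x_2) to determine which subinterval to keep.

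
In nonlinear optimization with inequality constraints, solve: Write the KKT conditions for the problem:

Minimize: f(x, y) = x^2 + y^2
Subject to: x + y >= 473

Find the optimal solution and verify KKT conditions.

KKT conditions for min x^2 + y^2 s.t. x + y >= 473:
Stationarity: 2x = mu, 2y = mu
So x = y = mu/2.
Complementary slackness: mu*(x + y - 473) = 0
Primal feasibility: x + y >= 473; dual feasibility: mu >= 0
If mu = 0 then x = y = 0, but 0 + 0 < 473 is infeasible, so the constraint is active.
Constraint active: x + y = 2*(mu/2) = 473 => mu = 473
x = y = 473/2, f = 223729/2
Verify: stationarity 2*(473/2) = 473 = mu; primal 473/2 + 473/2 = 473 >= 473; dual mu = 473 >= 0; complementary slackness 473*(473 - 473) = 0. All KKT conditions hold.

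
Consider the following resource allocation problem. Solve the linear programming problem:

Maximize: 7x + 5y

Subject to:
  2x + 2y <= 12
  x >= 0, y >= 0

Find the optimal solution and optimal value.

The feasible region has vertices at [(0, 0), (6, 0), (0, 6)].
Checking objective 7x + 5y at each vertex:
  (0, 0): 7*0 + 5*0 = 0
  (6, 0): 7*6 + 5*0 = 42
  (0, 6): 7*0 + 5*6 = 30
Maximum is 42 at (6, 0).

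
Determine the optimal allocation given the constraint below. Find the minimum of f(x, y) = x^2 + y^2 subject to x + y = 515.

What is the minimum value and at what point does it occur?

Substitute y = 515 - x into f(x,y) = x^2 + y^2:
g(x) = x^2 + (515 - x)^2 = 2x^2 - 1030x + 265225
g'(x) = 4x - 1030 = 0  =>  x = 515/2
y = 515 - 515/2 = 515/2
Minimum value = (515/2)^2 + (515/2)^2 = 265225/2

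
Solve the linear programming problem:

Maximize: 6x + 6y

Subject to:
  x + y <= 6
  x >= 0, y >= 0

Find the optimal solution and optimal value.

The feasible region has vertices at [(0, 0), (6, 0), (0, 6)].
Checking objective 6x + 6y at each vertex:
  (0, 0): 6*0 + 6*0 = 0
  (6, 0): 6*6 + 6*0 = 36
  (0, 6): 6*0 + 6*6 = 36
Maximum is 36 at (6, 0).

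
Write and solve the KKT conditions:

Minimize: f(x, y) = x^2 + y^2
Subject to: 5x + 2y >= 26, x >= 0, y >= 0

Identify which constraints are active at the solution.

KKT conditions for min x^2 + y^2 s.t. 5x + 2y >= 26, x >= 0, y >= 0:
Stationarity: 2x = mu*5 + mu_x, 2y = mu*2 + mu_y, with mu, mu_x, mu_y >= 0
Complementary slackness: mu*(5x + 2y - 26) = 0, mu_x*x = 0, mu_y*y = 0
(0, 0) is infeasible (5*0 + 2*0 < 26), so if mu = 0 stationarity would force x = mu_x/2 >= 0, y = mu_y/2 >= 0 with mu_x*x = mu_y*y = 0, i.e. x = y = 0: contradiction. Hence mu > 0 and 5x + 2y = 26 is active.
Try x > 0, y > 0 (so mu_x = mu_y = 0): x = 5*mu/2, y = 2*mu/2
Substitute: 5*(5*mu/2) + 2*(2*mu/2) = 26
  mu*29/2 = 26 => mu = 52/29
x* = 130/29 > 0, y* = 52/29 > 0, consistent with mu_x = mu_y = 0.
f is convex and the constraints are linear, so this KKT point is the global minimum.
f* = 676/29
Active constraints: 5x + 2y >= 26 (holds with equality, mu = 52/29 > 0); x >= 0 and y >= 0 are inactive (mu_x = mu_y = 0).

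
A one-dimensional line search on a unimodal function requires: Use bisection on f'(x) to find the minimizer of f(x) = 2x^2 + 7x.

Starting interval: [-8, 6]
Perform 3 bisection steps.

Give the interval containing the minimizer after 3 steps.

Finding critical point of f(x) = 2x^2 + 7x using bisection on f'(x) = 4x + 7.
f'(x) = 0 when x = -7/4.
Starting interval: [-8, 6]
Step 1: mid = -1, f'(mid) = 3, new interval = [-8, -1]
Step 2: mid = -9/2, f'(mid) = -11, new interval = [-9/2, -1]
Step 3: mid = -11/4, f'(mid) = -4, new interval = [-11/4, -1]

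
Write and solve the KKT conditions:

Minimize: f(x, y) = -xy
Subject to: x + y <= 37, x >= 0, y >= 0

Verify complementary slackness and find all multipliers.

Problem: min -xy s.t. x + y <= 37 (multiplier lambda), x >= 0 (mu_x), y >= 0 (mu_y)
KKT stationarity: -y + lambda - mu_x = 0, -x + lambda - mu_y = 0, with lambda, mu_x, mu_y >= 0
Complementary slackness: lambda*(x + y - 37) = 0, mu_x*x = 0, mu_y*y = 0
If lambda = 0: y = -mu_x <= 0 and x = -mu_y <= 0 force x = y = 0 with f = 0; but x = y = 37/2 is feasible with f = -1369/4 < 0, so this is not the minimum. Hence lambda > 0 and x + y = 37.
Try x > 0, y > 0 (so mu_x = mu_y = 0): y = lambda, x = lambda => x = y = lambda
x + y = 37 => 2*lambda = 37 => lambda = 37/2
x* = y* = 37/2 > 0, consistent with mu_x = mu_y = 0.
(Any feasible point with x = 0 or y = 0 has f = 0 > -1369/4, so the minimum is not on those boundaries.)
min(-xy) = -1369/4 (i.e. max xy = 1369/4)
Multipliers: lambda = 37/2, mu_x = 0, mu_y = 0
Complementary slackness: lambda*(x + y - 37) = 37/2*(37/2 + 37/2 - 37) = 0, mu_x*x = 0*37/2 = 0, mu_y*y = 0*37/2 = 0. Satisfied.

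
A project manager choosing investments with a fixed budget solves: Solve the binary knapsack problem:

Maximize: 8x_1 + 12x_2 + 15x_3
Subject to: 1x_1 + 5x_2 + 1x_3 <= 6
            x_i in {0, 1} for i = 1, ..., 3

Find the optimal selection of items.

Items: item 1 (v=8, w=1), item 2 (v=12, w=5), item 3 (v=15, w=1)
Capacity: 6
Checking all 8 subsets (w = total weight, v = total value):
  {}: w = 0, v = 0
  {1}: w = 1, v = 8
  {2}: w = 5, v = 12
  {3}: w = 1, v = 15
  {1, 2}: w = 6, v = 20
  {1, 3}: w = 2, v = 23
  {2, 3}: w = 6, v = 27
  {1, 2, 3}: w = 7 > 6, infeasible
Best feasible subset: items [2, 3]
Total weight: 6 <= 6, total value: 27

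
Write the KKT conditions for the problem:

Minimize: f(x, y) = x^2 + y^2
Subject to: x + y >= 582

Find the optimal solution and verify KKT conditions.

KKT conditions for min x^2 + y^2 s.t. x + y >= 582:
Stationarity: 2x = mu, 2y = mu
So x = y = mu/2.
Complementary slackness: mu*(x + y - 582) = 0
Primal feasibility: x + y >= 582; dual feasibility: mu >= 0
If mu = 0 then x = y = 0, but 0 + 0 < 582 is infeasible, so the constraint is active.
Constraint active: x + y = 2*(mu/2) = 582 => mu = 582
x = y = 291, f = 169362
Verify: stationarity 2*291 = 582 = mu; primal 291 + 291 = 582 >= 582; dual mu = 582 >= 0; complementary slackness 582*(582 - 582) = 0. All KKT conditions hold.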